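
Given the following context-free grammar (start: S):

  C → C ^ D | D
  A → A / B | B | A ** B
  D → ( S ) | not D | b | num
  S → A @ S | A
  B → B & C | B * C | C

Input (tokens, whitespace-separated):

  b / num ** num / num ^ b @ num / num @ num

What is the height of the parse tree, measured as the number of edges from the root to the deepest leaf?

8

[S [A [A [A [A [B [C [D b]]]] / [B [C [D num]]]] ** [B [C [D num]]]] / [B [C [C [D num]] ^ [D b]]]] @ [S [A [A [B [C [D num]]]] / [B [C [D num]]]] @ [S [A [B [C [D num]]]]]]]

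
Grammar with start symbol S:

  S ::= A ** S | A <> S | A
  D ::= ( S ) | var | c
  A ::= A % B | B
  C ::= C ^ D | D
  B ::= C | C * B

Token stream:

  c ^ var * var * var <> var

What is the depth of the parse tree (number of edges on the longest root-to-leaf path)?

[S [A [B [C [C [D c]] ^ [D var]] * [B [C [D var]] * [B [C [D var]]]]]] <> [S [A [B [C [D var]]]]]]

7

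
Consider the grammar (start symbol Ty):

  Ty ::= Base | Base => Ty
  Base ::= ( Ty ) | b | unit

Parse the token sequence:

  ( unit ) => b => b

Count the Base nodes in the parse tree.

[Ty [Base ( [Ty [Base unit]] )] => [Ty [Base b] => [Ty [Base b]]]]

4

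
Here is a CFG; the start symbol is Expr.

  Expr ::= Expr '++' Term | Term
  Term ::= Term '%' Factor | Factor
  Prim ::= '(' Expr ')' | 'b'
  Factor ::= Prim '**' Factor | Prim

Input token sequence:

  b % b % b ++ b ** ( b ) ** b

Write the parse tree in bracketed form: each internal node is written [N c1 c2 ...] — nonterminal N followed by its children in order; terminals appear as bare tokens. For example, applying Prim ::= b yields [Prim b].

[Expr [Expr [Term [Term [Term [Factor [Prim b]]] % [Factor [Prim b]]] % [Factor [Prim b]]]] ++ [Term [Factor [Prim b] ** [Factor [Prim ( [Expr [Term [Factor [Prim b]]]] )] ** [Factor [Prim b]]]]]]

Expr
Expr ++ Term
Term ++ Term
Term % Factor ++ Term
Term % Factor % Factor ++ Term
Factor % Factor % Factor ++ Term
Prim % Factor % Factor ++ Term
b % Factor % Factor ++ Term
b % Prim % Factor ++ Term
b % b % Factor ++ Term
b % b % Prim ++ Term
b % b % b ++ Term
b % b % b ++ Factor
b % b % b ++ Prim ** Factor
b % b % b ++ b ** Factor
b % b % b ++ b ** Prim ** Factor
b % b % b ++ b ** ( Expr ) ** Factor
b % b % b ++ b ** ( Term ) ** Factor
b % b % b ++ b ** ( Factor ) ** Factor
b % b % b ++ b ** ( Prim ) ** Factor
b % b % b ++ b ** ( b ) ** Factor
b % b % b ++ b ** ( b ) ** Prim
b % b % b ++ b ** ( b ) ** b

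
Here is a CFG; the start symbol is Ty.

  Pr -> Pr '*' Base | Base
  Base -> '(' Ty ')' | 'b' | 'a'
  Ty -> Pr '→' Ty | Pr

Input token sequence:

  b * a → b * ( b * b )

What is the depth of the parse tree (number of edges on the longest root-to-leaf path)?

8

[Ty [Pr [Pr [Base b]] * [Base a]] → [Ty [Pr [Pr [Base b]] * [Base ( [Ty [Pr [Pr [Base b]] * [Base b]]] )]]]]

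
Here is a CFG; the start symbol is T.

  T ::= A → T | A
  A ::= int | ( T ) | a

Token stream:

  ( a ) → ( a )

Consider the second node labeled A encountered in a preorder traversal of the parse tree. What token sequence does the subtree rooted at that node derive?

a

[T [A ( [T [A a]] )] → [T [A ( [T [A a]] )]]]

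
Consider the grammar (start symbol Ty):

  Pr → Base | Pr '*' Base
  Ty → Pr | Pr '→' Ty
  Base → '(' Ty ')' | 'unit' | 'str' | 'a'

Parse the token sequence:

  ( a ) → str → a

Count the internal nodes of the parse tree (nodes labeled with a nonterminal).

12

[Ty [Pr [Base ( [Ty [Pr [Base a]]] )]] → [Ty [Pr [Base str]] → [Ty [Pr [Base a]]]]]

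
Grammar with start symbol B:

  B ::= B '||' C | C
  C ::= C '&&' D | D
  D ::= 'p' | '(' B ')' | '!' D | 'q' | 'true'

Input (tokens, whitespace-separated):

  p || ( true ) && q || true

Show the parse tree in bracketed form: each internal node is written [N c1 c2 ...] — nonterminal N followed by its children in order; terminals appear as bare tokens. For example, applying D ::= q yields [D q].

[B [B [B [C [D p]]] || [C [C [D ( [B [C [D true]]] )]] && [D q]]] || [C [D true]]]

B
B || C
B || C || C
C || C || C
D || C || C
p || C || C
p || C && D || C
p || D && D || C
p || ( B ) && D || C
p || ( C ) && D || C
p || ( D ) && D || C
p || ( true ) && D || C
p || ( true ) && q || C
p || ( true ) && q || D
p || ( true ) && q || true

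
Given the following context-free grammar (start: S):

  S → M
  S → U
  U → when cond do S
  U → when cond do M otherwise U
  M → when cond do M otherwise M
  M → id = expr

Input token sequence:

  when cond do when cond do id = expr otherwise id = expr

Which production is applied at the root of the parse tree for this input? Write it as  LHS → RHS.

[S [U when cond do [S [M when cond do [M id = expr] otherwise [M id = expr]]]]]

S → U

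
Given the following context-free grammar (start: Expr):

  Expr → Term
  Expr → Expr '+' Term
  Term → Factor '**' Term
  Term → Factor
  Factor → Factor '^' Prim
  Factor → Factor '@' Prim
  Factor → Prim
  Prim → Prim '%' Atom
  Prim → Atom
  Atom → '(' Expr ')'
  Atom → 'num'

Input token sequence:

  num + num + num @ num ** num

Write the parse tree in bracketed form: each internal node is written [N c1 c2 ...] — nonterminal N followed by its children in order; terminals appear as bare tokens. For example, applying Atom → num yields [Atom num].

[Expr [Expr [Expr [Term [Factor [Prim [Atom num]]]]] + [Term [Factor [Prim [Atom num]]]]] + [Term [Factor [Factor [Prim [Atom num]]] @ [Prim [Atom num]]] ** [Term [Factor [Prim [Atom num]]]]]]

Expr
Expr + Term
Expr + Term + Term
Term + Term + Term
Factor + Term + Term
Prim + Term + Term
Atom + Term + Term
num + Term + Term
num + Factor + Term
num + Prim + Term
num + Atom + Term
num + num + Term
num + num + Factor ** Term
num + num + Factor @ Prim ** Term
num + num + Prim @ Prim ** Term
num + num + Atom @ Prim ** Term
num + num + num @ Prim ** Term
num + num + num @ Atom ** Term
num + num + num @ num ** Term
num + num + num @ num ** Factor
num + num + num @ num ** Prim
num + num + num @ num ** Atom
num + num + num @ num ** num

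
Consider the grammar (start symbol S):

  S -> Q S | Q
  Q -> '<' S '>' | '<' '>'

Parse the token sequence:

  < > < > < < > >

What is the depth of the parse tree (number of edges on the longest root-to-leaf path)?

[S [Q < >] [S [Q < >] [S [Q < [S [Q < >]] >]]]]

6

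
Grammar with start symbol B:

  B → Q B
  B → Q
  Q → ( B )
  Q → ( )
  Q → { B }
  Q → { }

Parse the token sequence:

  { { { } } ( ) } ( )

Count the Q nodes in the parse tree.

5

[B [Q { [B [Q { [B [Q { }]] }] [B [Q ( )]]] }] [B [Q ( )]]]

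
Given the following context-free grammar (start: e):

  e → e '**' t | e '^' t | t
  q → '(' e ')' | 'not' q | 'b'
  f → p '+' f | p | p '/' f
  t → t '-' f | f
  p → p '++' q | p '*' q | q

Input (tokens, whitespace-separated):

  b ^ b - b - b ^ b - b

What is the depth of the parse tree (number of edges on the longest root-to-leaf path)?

8

[e [e [e [t [f [p [q b]]]]] ^ [t [t [t [f [p [q b]]]] - [f [p [q b]]]] - [f [p [q b]]]]] ^ [t [t [f [p [q b]]]] - [f [p [q b]]]]]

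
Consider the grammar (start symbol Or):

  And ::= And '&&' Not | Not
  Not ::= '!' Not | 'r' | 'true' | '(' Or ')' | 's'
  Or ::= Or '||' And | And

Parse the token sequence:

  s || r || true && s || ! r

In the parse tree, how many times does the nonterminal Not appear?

[Or [Or [Or [Or [And [Not s]]] || [And [Not r]]] || [And [And [Not true]] && [Not s]]] || [And [Not ! [Not r]]]]

6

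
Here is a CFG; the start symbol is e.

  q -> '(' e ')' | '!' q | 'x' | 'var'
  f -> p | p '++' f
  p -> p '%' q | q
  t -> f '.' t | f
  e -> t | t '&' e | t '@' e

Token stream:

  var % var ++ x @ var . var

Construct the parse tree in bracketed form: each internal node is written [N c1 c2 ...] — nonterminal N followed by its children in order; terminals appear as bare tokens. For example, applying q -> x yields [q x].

[e [t [f [p [p [q var]] % [q var]] ++ [f [p [q x]]]]] @ [e [t [f [p [q var]]] . [t [f [p [q var]]]]]]]

e
t @ e
f @ e
p ++ f @ e
p % q ++ f @ e
q % q ++ f @ e
var % q ++ f @ e
var % var ++ f @ e
var % var ++ p @ e
var % var ++ q @ e
var % var ++ x @ e
var % var ++ x @ t
var % var ++ x @ f . t
var % var ++ x @ p . t
var % var ++ x @ q . t
var % var ++ x @ var . t
var % var ++ x @ var . f
var % var ++ x @ var . p
var % var ++ x @ var . q
var % var ++ x @ var . var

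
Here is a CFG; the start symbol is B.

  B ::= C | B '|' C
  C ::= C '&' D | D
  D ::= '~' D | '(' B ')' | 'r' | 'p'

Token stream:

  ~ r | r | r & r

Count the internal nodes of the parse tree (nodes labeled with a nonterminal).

12

[B [B [B [C [D ~ [D r]]]] | [C [D r]]] | [C [C [D r]] & [D r]]]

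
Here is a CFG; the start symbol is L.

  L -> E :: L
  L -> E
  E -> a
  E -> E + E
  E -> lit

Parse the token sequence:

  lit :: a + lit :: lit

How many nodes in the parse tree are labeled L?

3

[L [E lit] :: [L [E [E a] + [E lit]] :: [L [E lit]]]]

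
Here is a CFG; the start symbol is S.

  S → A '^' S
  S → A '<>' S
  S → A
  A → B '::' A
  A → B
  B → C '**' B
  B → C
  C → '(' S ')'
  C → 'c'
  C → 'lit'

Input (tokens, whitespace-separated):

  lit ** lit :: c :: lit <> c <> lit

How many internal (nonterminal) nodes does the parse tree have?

20

[S [A [B [C lit] ** [B [C lit]]] :: [A [B [C c]] :: [A [B [C lit]]]]] <> [S [A [B [C c]]] <> [S [A [B [C lit]]]]]]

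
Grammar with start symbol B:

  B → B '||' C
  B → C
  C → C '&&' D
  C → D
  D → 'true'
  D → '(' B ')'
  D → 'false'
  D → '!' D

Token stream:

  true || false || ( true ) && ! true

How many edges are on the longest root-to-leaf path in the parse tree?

7

[B [B [B [C [D true]]] || [C [D false]]] || [C [C [D ( [B [C [D true]]] )]] && [D ! [D true]]]]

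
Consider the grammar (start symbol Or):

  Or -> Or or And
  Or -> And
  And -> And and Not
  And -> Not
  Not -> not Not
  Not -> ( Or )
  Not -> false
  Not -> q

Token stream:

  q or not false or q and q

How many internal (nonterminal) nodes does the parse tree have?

12

[Or [Or [Or [And [Not q]]] or [And [Not not [Not false]]]] or [And [And [Not q]] and [Not q]]]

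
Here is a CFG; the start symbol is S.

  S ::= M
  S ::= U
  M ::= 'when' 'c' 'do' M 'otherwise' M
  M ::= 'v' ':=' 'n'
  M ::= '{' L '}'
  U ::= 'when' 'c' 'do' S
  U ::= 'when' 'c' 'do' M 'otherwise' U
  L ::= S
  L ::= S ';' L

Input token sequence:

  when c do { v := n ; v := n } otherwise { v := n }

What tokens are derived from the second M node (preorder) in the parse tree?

[S [M when c do [M { [L [S [M v := n]] ; [L [S [M v := n]]]] }] otherwise [M { [L [S [M v := n]]] }]]]

{ v := n ; v := n }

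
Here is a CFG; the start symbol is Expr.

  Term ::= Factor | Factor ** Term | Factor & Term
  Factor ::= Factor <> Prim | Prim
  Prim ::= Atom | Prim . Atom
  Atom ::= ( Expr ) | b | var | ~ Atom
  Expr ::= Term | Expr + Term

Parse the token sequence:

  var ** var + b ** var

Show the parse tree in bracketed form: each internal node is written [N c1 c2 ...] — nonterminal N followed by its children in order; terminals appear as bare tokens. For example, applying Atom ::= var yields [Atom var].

Expr
Expr + Term
Term + Term
Factor ** Term + Term
Prim ** Term + Term
Atom ** Term + Term
var ** Term + Term
var ** Factor + Term
var ** Prim + Term
var ** Atom + Term
var ** var + Term
var ** var + Factor ** Term
var ** var + Prim ** Term
var ** var + Atom ** Term
var ** var + b ** Term
var ** var + b ** Factor
var ** var + b ** Prim
var ** var + b ** Atom
var ** var + b ** var

[Expr [Expr [Term [Factor [Prim [Atom var]]] ** [Term [Factor [Prim [Atom var]]]]]] + [Term [Factor [Prim [Atom b]]] ** [Term [Factor [Prim [Atom var]]]]]]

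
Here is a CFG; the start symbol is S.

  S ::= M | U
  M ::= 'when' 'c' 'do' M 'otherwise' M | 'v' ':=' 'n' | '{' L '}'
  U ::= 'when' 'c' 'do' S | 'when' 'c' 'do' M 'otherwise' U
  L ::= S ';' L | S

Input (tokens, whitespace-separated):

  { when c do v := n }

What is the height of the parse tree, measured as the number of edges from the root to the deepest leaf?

7

[S [M { [L [S [U when c do [S [M v := n]]]]] }]]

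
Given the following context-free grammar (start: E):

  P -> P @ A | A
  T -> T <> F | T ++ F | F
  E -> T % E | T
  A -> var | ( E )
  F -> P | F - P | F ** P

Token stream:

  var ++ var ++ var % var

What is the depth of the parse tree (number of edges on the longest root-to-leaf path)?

[E [T [T [T [F [P [A var]]]] ++ [F [P [A var]]]] ++ [F [P [A var]]]] % [E [T [F [P [A var]]]]]]

7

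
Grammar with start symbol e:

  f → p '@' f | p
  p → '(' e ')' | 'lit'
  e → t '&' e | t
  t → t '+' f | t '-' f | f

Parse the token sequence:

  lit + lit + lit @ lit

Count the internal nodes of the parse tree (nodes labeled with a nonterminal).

12

[e [t [t [t [f [p lit]]] + [f [p lit]]] + [f [p lit] @ [f [p lit]]]]]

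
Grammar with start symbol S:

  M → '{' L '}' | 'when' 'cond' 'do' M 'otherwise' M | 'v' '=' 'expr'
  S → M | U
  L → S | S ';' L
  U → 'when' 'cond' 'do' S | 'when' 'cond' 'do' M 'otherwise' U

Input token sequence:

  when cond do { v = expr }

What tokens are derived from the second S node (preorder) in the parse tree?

[S [U when cond do [S [M { [L [S [M v = expr]]] }]]]]

{ v = expr }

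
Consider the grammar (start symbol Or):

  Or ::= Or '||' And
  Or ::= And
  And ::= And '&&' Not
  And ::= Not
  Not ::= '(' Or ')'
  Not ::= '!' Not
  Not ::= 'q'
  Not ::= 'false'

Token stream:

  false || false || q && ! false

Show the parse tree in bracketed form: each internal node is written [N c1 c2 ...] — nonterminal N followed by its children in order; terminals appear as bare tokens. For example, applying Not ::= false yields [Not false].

[Or [Or [Or [And [Not false]]] || [And [Not false]]] || [And [And [Not q]] && [Not ! [Not false]]]]

Or
Or || And
Or || And || And
And || And || And
Not || And || And
false || And || And
false || Not || And
false || false || And
false || false || And && Not
false || false || Not && Not
false || false || q && Not
false || false || q && ! Not
false || false || q && ! false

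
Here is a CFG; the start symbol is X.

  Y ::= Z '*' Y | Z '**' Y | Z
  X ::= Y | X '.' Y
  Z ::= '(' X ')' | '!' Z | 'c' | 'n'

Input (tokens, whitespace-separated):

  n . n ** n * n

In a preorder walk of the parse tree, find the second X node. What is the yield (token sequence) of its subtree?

[X [X [Y [Z n]]] . [Y [Z n] ** [Y [Z n] * [Y [Z n]]]]]

n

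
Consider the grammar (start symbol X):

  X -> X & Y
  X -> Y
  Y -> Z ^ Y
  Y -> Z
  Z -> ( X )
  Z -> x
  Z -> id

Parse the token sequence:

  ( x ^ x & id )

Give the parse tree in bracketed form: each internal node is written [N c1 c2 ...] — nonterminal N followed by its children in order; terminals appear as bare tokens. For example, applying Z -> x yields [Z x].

[X [Y [Z ( [X [X [Y [Z x] ^ [Y [Z x]]]] & [Y [Z id]]] )]]]

X
Y
Z
( X )
( X & Y )
( Y & Y )
( Z ^ Y & Y )
( x ^ Y & Y )
( x ^ Z & Y )
( x ^ x & Y )
( x ^ x & Z )
( x ^ x & id )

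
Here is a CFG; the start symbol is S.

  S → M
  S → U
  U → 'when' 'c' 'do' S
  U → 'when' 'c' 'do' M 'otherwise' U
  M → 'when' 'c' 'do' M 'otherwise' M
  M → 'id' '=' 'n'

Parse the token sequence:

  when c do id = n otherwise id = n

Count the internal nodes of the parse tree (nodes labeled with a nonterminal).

4

[S [M when c do [M id = n] otherwise [M id = n]]]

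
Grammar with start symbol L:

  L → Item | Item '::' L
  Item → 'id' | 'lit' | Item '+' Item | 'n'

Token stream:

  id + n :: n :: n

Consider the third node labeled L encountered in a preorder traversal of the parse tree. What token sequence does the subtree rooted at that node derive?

n

[L [Item [Item id] + [Item n]] :: [L [Item n] :: [L [Item n]]]]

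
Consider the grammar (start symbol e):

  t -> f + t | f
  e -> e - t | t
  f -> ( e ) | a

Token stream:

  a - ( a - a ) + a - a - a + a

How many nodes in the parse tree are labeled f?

[e [e [e [e [t [f a]]] - [t [f ( [e [e [t [f a]]] - [t [f a]]] )] + [t [f a]]]] - [t [f a]]] - [t [f a] + [t [f a]]]]

8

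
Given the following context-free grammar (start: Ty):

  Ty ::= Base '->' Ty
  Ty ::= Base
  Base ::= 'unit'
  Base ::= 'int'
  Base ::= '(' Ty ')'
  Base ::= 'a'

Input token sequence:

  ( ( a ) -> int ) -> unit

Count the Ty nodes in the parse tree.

5

[Ty [Base ( [Ty [Base ( [Ty [Base a]] )] -> [Ty [Base int]]] )] -> [Ty [Base unit]]]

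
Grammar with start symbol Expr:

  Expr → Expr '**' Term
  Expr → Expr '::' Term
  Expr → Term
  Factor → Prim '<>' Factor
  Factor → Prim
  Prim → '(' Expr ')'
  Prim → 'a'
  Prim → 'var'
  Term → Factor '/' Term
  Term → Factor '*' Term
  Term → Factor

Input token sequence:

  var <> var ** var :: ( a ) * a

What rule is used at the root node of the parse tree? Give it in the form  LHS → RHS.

[Expr [Expr [Expr [Term [Factor [Prim var] <> [Factor [Prim var]]]]] ** [Term [Factor [Prim var]]]] :: [Term [Factor [Prim ( [Expr [Term [Factor [Prim a]]]] )]] * [Term [Factor [Prim a]]]]]

Expr → Expr '::' Term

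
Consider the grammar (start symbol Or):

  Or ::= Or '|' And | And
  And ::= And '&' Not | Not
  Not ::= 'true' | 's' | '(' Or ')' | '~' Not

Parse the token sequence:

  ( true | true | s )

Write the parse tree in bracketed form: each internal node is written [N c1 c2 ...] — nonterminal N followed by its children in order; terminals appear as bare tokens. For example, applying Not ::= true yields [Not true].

[Or [And [Not ( [Or [Or [Or [And [Not true]]] | [And [Not true]]] | [And [Not s]]] )]]]

Or
And
Not
( Or )
( Or | And )
( Or | And | And )
( And | And | And )
( Not | And | And )
( true | And | And )
( true | Not | And )
( true | true | And )
( true | true | Not )
( true | true | s )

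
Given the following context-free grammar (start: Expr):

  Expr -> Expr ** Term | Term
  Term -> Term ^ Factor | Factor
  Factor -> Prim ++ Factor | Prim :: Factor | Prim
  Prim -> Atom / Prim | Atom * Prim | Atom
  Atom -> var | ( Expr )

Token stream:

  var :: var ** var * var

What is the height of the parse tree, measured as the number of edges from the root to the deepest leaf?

[Expr [Expr [Term [Factor [Prim [Atom var]] :: [Factor [Prim [Atom var]]]]]] ** [Term [Factor [Prim [Atom var] * [Prim [Atom var]]]]]]

7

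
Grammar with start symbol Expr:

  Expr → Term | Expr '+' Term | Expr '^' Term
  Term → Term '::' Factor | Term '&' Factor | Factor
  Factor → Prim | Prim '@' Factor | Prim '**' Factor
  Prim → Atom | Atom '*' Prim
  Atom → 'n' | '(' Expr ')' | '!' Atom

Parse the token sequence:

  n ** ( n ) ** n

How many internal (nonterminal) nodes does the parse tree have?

[Expr [Term [Factor [Prim [Atom n]] ** [Factor [Prim [Atom ( [Expr [Term [Factor [Prim [Atom n]]]]] )]] ** [Factor [Prim [Atom n]]]]]]]

16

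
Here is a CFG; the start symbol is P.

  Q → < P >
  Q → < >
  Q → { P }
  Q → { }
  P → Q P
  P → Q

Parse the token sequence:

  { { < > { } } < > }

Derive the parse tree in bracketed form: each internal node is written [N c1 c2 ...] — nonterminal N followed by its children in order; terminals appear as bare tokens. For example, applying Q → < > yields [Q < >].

P
Q
{ P }
{ Q P }
{ { P } P }
{ { Q P } P }
{ { < > P } P }
{ { < > Q } P }
{ { < > { } } P }
{ { < > { } } Q }
{ { < > { } } < > }

[P [Q { [P [Q { [P [Q < >] [P [Q { }]]] }] [P [Q < >]]] }]]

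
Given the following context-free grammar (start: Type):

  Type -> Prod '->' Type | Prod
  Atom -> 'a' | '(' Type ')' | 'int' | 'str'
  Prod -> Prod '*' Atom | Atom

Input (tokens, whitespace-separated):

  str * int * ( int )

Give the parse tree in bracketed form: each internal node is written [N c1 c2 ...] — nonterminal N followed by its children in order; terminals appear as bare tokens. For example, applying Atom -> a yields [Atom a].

Type
Prod
Prod * Atom
Prod * Atom * Atom
Atom * Atom * Atom
str * Atom * Atom
str * int * Atom
str * int * ( Type )
str * int * ( Prod )
str * int * ( Atom )
str * int * ( int )

[Type [Prod [Prod [Prod [Atom str]] * [Atom int]] * [Atom ( [Type [Prod [Atom int]]] )]]]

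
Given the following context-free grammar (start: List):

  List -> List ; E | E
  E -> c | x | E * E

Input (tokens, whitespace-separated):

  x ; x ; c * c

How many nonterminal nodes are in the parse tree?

8

[List [List [List [E x]] ; [E x]] ; [E [E c] * [E c]]]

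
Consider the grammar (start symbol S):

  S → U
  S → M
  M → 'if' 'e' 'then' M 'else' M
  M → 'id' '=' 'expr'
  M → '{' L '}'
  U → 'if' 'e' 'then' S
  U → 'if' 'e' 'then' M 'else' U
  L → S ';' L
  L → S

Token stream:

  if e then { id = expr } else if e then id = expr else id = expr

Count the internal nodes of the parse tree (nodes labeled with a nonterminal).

[S [M if e then [M { [L [S [M id = expr]]] }] else [M if e then [M id = expr] else [M id = expr]]]]

9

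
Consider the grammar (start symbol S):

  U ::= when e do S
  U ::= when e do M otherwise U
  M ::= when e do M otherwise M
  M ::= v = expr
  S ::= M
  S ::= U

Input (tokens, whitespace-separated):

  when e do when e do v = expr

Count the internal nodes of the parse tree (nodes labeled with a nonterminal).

[S [U when e do [S [U when e do [S [M v = expr]]]]]]

6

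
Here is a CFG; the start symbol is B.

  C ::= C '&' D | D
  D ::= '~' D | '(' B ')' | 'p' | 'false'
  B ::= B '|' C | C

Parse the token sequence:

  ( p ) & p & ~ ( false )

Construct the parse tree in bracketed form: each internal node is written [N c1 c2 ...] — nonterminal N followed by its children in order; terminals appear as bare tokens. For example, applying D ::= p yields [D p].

[B [C [C [C [D ( [B [C [D p]]] )]] & [D p]] & [D ~ [D ( [B [C [D false]]] )]]]]

B
C
C & D
C & D & D
D & D & D
( B ) & D & D
( C ) & D & D
( D ) & D & D
( p ) & D & D
( p ) & p & D
( p ) & p & ~ D
( p ) & p & ~ ( B )
( p ) & p & ~ ( C )
( p ) & p & ~ ( D )
( p ) & p & ~ ( false )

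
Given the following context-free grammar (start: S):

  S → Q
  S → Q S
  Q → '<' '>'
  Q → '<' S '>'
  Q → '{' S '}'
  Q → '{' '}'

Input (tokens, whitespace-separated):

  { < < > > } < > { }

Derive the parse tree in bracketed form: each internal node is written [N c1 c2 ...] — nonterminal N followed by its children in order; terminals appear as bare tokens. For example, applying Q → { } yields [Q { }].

[S [Q { [S [Q < [S [Q < >]] >]] }] [S [Q < >] [S [Q { }]]]]

S
Q S
{ S } S
{ Q } S
{ < S > } S
{ < Q > } S
{ < < > > } S
{ < < > > } Q S
{ < < > > } < > S
{ < < > > } < > Q
{ < < > > } < > { }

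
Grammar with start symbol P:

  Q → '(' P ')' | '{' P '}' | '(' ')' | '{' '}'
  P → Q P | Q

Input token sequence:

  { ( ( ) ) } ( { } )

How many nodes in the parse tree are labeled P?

5

[P [Q { [P [Q ( [P [Q ( )]] )]] }] [P [Q ( [P [Q { }]] )]]]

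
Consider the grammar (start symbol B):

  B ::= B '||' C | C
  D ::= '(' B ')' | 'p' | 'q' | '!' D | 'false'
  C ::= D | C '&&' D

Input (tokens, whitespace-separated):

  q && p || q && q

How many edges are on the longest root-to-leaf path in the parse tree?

[B [B [C [C [D q]] && [D p]]] || [C [C [D q]] && [D q]]]

5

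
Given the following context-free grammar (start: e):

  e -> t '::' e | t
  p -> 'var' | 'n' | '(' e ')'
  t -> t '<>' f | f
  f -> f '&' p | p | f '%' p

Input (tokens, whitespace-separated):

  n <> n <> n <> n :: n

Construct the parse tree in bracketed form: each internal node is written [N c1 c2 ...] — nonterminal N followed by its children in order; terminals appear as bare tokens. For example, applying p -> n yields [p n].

[e [t [t [t [t [f [p n]]] <> [f [p n]]] <> [f [p n]]] <> [f [p n]]] :: [e [t [f [p n]]]]]

e
t :: e
t <> f :: e
t <> f <> f :: e
t <> f <> f <> f :: e
f <> f <> f <> f :: e
p <> f <> f <> f :: e
n <> f <> f <> f :: e
n <> p <> f <> f :: e
n <> n <> f <> f :: e
n <> n <> p <> f :: e
n <> n <> n <> f :: e
n <> n <> n <> p :: e
n <> n <> n <> n :: e
n <> n <> n <> n :: t
n <> n <> n <> n :: f
n <> n <> n <> n :: p
n <> n <> n <> n :: n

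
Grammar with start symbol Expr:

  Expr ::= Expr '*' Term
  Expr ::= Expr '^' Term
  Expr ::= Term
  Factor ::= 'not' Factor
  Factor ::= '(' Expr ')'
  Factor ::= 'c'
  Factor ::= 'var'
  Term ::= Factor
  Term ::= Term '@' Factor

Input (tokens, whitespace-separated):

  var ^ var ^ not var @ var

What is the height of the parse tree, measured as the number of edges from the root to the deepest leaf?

[Expr [Expr [Expr [Term [Factor var]]] ^ [Term [Factor var]]] ^ [Term [Term [Factor not [Factor var]]] @ [Factor var]]]

5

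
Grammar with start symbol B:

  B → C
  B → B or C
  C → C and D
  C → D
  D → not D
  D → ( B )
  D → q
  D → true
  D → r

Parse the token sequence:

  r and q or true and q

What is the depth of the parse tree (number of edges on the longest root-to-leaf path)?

[B [B [C [C [D r]] and [D q]]] or [C [C [D true]] and [D q]]]

5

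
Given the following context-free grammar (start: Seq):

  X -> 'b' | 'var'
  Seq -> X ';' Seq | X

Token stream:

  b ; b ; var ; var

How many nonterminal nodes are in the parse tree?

[Seq [X b] ; [Seq [X b] ; [Seq [X var] ; [Seq [X var]]]]]

8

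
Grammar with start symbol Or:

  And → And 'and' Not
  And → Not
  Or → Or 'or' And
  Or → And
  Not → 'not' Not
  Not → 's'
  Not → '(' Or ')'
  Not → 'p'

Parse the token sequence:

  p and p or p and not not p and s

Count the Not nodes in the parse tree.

7

[Or [Or [And [And [Not p]] and [Not p]]] or [And [And [And [Not p]] and [Not not [Not not [Not p]]]] and [Not s]]]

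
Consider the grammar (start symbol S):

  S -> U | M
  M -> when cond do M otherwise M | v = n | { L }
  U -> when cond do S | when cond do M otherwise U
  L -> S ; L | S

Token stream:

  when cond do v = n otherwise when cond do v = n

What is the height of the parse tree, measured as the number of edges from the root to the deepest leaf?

5

[S [U when cond do [M v = n] otherwise [U when cond do [S [M v = n]]]]]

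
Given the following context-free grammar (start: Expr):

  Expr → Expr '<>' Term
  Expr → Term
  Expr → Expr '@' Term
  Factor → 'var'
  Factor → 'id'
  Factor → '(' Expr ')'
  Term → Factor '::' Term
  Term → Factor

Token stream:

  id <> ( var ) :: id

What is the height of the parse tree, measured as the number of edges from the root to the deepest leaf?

[Expr [Expr [Term [Factor id]]] <> [Term [Factor ( [Expr [Term [Factor var]]] )] :: [Term [Factor id]]]]

6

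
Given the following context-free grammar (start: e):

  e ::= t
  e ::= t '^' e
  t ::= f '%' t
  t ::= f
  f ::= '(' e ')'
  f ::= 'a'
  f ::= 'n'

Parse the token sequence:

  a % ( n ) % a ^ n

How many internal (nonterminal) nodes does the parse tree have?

13

[e [t [f a] % [t [f ( [e [t [f n]]] )] % [t [f a]]]] ^ [e [t [f n]]]]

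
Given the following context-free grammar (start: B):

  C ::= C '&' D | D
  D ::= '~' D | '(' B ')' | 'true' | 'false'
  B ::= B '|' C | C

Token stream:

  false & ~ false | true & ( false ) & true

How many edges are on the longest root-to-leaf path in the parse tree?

7

[B [B [C [C [D false]] & [D ~ [D false]]]] | [C [C [C [D true]] & [D ( [B [C [D false]]] )]] & [D true]]]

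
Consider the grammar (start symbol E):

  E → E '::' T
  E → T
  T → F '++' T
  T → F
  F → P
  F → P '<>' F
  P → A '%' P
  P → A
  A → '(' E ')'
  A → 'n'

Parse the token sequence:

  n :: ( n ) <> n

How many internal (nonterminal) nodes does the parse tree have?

[E [E [T [F [P [A n]]]]] :: [T [F [P [A ( [E [T [F [P [A n]]]]] )]] <> [F [P [A n]]]]]]

18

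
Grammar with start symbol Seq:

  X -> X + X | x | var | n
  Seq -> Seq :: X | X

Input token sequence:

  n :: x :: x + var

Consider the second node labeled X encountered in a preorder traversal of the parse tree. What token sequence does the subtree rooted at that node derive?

x

[Seq [Seq [Seq [X n]] :: [X x]] :: [X [X x] + [X var]]]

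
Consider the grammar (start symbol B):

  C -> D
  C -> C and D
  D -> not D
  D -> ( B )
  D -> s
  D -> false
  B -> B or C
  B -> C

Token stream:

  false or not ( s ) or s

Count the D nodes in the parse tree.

5

[B [B [B [C [D false]]] or [C [D not [D ( [B [C [D s]]] )]]]] or [C [D s]]]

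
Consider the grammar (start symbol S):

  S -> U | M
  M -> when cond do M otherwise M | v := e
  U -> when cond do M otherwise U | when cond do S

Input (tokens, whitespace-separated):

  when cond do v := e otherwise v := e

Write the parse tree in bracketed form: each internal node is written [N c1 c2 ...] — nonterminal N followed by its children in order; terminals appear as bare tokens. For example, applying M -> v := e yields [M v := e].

S
M
when cond do M otherwise M
when cond do v := e otherwise M
when cond do v := e otherwise v := e

[S [M when cond do [M v := e] otherwise [M v := e]]]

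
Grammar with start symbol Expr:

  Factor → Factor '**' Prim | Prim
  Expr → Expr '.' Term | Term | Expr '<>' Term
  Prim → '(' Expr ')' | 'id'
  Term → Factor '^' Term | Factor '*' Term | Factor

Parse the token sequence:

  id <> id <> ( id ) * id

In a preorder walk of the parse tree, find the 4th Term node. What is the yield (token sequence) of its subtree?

id

[Expr [Expr [Expr [Term [Factor [Prim id]]]] <> [Term [Factor [Prim id]]]] <> [Term [Factor [Prim ( [Expr [Term [Factor [Prim id]]]] )]] * [Term [Factor [Prim id]]]]]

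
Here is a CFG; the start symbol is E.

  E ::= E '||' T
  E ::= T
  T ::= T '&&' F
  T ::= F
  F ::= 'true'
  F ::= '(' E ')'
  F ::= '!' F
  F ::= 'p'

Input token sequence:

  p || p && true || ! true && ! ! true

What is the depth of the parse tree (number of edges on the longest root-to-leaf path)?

5

[E [E [E [T [F p]]] || [T [T [F p]] && [F true]]] || [T [T [F ! [F true]]] && [F ! [F ! [F true]]]]]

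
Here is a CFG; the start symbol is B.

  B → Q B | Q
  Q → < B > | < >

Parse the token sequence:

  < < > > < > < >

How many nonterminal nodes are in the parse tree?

[B [Q < [B [Q < >]] >] [B [Q < >] [B [Q < >]]]]

8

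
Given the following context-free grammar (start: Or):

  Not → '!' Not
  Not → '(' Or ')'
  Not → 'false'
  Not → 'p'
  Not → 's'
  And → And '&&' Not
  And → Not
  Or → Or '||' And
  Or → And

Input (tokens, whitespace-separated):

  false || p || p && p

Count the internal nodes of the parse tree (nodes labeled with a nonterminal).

11

[Or [Or [Or [And [Not false]]] || [And [Not p]]] || [And [And [Not p]] && [Not p]]]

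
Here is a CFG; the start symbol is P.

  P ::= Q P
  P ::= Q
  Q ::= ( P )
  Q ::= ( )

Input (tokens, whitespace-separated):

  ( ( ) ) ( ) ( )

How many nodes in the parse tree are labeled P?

4

[P [Q ( [P [Q ( )]] )] [P [Q ( )] [P [Q ( )]]]]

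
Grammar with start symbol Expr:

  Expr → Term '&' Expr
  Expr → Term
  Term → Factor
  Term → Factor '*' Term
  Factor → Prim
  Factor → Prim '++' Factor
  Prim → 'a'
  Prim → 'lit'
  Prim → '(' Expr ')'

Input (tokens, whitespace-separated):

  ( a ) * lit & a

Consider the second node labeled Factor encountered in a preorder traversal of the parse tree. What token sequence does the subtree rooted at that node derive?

[Expr [Term [Factor [Prim ( [Expr [Term [Factor [Prim a]]]] )]] * [Term [Factor [Prim lit]]]] & [Expr [Term [Factor [Prim a]]]]]

a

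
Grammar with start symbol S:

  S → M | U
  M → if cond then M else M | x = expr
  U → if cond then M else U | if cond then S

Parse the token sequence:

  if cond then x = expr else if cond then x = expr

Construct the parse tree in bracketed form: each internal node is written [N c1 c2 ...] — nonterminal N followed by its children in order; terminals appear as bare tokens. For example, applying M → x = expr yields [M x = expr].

[S [U if cond then [M x = expr] else [U if cond then [S [M x = expr]]]]]

S
U
if cond then M else U
if cond then x = expr else U
if cond then x = expr else if cond then S
if cond then x = expr else if cond then M
if cond then x = expr else if cond then x = expr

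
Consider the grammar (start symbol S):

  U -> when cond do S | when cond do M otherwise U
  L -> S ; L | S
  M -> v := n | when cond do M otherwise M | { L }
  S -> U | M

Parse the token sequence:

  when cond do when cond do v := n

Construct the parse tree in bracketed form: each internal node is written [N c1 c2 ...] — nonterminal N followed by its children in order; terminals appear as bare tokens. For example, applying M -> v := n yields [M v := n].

[S [U when cond do [S [U when cond do [S [M v := n]]]]]]

S
U
when cond do S
when cond do U
when cond do when cond do S
when cond do when cond do M
when cond do when cond do v := n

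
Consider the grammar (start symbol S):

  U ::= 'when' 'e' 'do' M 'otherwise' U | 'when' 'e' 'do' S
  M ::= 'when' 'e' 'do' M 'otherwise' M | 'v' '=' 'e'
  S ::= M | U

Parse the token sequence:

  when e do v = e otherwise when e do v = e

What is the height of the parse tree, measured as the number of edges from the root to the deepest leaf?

[S [U when e do [M v = e] otherwise [U when e do [S [M v = e]]]]]

5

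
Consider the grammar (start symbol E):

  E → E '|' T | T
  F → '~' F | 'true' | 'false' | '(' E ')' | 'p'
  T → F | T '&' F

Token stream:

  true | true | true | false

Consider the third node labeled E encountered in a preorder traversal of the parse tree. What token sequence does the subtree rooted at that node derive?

[E [E [E [E [T [F true]]] | [T [F true]]] | [T [F true]]] | [T [F false]]]

true | true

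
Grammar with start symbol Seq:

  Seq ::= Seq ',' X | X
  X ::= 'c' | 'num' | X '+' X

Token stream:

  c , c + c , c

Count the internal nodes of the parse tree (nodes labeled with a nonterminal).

[Seq [Seq [Seq [X c]] , [X [X c] + [X c]]] , [X c]]

8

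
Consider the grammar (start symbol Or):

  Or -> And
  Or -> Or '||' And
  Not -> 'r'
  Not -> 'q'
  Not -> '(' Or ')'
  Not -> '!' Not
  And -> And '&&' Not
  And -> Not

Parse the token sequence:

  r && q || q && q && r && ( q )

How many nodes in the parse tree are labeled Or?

3

[Or [Or [And [And [Not r]] && [Not q]]] || [And [And [And [And [Not q]] && [Not q]] && [Not r]] && [Not ( [Or [And [Not q]]] )]]]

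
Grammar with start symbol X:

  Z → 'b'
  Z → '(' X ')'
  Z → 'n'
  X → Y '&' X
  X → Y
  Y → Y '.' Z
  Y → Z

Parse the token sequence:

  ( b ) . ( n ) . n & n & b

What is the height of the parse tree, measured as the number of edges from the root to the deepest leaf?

8

[X [Y [Y [Y [Z ( [X [Y [Z b]]] )]] . [Z ( [X [Y [Z n]]] )]] . [Z n]] & [X [Y [Z n]] & [X [Y [Z b]]]]]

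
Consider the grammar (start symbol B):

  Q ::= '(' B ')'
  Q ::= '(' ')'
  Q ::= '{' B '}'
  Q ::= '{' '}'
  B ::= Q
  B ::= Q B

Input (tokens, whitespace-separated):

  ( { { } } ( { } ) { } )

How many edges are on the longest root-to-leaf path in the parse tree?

7

[B [Q ( [B [Q { [B [Q { }]] }] [B [Q ( [B [Q { }]] )] [B [Q { }]]]] )]]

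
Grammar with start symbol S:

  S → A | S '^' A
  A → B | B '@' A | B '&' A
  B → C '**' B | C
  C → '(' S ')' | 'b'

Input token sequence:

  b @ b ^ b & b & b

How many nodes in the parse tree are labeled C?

5

[S [S [A [B [C b]] @ [A [B [C b]]]]] ^ [A [B [C b]] & [A [B [C b]] & [A [B [C b]]]]]]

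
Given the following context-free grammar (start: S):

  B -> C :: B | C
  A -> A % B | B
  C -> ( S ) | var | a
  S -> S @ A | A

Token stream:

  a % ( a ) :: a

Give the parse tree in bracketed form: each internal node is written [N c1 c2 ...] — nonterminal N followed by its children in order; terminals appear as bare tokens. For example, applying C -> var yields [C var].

S
A
A % B
B % B
C % B
a % B
a % C :: B
a % ( S ) :: B
a % ( A ) :: B
a % ( B ) :: B
a % ( C ) :: B
a % ( a ) :: B
a % ( a ) :: C
a % ( a ) :: a

[S [A [A [B [C a]]] % [B [C ( [S [A [B [C a]]]] )] :: [B [C a]]]]]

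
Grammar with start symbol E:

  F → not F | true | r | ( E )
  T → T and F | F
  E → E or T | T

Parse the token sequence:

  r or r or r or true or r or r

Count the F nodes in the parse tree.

6

[E [E [E [E [E [E [T [F r]]] or [T [F r]]] or [T [F r]]] or [T [F true]]] or [T [F r]]] or [T [F r]]]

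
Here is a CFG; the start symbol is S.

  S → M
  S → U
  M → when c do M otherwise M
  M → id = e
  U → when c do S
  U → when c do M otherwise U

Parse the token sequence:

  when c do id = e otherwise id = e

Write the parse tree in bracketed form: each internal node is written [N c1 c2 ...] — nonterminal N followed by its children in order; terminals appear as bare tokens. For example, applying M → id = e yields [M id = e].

[S [M when c do [M id = e] otherwise [M id = e]]]

S
M
when c do M otherwise M
when c do id = e otherwise M
when c do id = e otherwise id = e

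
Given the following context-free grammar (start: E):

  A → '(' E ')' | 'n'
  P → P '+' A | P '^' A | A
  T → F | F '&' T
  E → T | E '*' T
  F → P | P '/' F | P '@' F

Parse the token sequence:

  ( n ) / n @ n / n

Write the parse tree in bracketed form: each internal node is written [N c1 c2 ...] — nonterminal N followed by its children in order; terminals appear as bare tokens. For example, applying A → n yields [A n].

[E [T [F [P [A ( [E [T [F [P [A n]]]]] )]] / [F [P [A n]] @ [F [P [A n]] / [F [P [A n]]]]]]]]

E
T
F
P / F
A / F
( E ) / F
( T ) / F
( F ) / F
( P ) / F
( A ) / F
( n ) / F
( n ) / P @ F
( n ) / A @ F
( n ) / n @ F
( n ) / n @ P / F
( n ) / n @ A / F
( n ) / n @ n / F
( n ) / n @ n / P
( n ) / n @ n / A
( n ) / n @ n / n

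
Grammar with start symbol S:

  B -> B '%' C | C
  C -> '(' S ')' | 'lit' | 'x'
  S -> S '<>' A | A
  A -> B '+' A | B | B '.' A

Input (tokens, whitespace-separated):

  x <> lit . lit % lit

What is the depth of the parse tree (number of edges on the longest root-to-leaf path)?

[S [S [A [B [C x]]]] <> [A [B [C lit]] . [A [B [B [C lit]] % [C lit]]]]]

6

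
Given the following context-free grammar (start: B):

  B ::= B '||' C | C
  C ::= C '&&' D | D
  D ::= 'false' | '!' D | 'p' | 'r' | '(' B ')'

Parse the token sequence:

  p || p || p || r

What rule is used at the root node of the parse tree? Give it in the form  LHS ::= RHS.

B ::= B '||' C

[B [B [B [B [C [D p]]] || [C [D p]]] || [C [D p]]] || [C [D r]]]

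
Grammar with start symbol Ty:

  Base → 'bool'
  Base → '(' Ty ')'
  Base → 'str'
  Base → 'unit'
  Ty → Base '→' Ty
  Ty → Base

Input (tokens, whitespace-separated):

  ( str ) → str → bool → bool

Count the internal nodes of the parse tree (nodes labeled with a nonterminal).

[Ty [Base ( [Ty [Base str]] )] → [Ty [Base str] → [Ty [Base bool] → [Ty [Base bool]]]]]

10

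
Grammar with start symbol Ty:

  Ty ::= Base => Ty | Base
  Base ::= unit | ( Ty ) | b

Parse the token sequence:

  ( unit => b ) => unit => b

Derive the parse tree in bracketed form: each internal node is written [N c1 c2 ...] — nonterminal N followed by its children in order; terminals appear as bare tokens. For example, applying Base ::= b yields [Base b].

Ty
Base => Ty
( Ty ) => Ty
( Base => Ty ) => Ty
( unit => Ty ) => Ty
( unit => Base ) => Ty
( unit => b ) => Ty
( unit => b ) => Base => Ty
( unit => b ) => unit => Ty
( unit => b ) => unit => Base
( unit => b ) => unit => b

[Ty [Base ( [Ty [Base unit] => [Ty [Base b]]] )] => [Ty [Base unit] => [Ty [Base b]]]]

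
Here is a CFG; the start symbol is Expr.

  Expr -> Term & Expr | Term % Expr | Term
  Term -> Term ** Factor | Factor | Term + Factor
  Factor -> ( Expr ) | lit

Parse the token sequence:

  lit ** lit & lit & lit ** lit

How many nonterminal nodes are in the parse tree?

[Expr [Term [Term [Factor lit]] ** [Factor lit]] & [Expr [Term [Factor lit]] & [Expr [Term [Term [Factor lit]] ** [Factor lit]]]]]

13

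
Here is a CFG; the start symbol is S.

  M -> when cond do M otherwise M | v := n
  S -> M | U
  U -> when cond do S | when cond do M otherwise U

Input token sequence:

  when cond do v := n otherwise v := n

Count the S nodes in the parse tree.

[S [M when cond do [M v := n] otherwise [M v := n]]]

1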